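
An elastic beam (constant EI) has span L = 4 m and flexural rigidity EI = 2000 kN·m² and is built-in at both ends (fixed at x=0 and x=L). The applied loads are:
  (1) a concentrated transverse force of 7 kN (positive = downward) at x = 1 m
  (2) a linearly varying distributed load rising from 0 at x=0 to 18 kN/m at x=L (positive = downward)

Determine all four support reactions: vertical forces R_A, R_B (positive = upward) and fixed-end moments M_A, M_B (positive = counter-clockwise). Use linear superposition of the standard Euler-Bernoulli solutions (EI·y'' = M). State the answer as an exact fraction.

R_A = 2673/160 kN, M_A = 1083/80 kN·m, R_B = 4207/160 kN, M_B = -1257/80 kN·m

Load 1 — point force P=7 kN at a=1 m (b=L-a=3):
  R_A = Pb²(3a+b)/L³ = 7·3²·(3·1+3)/4³ = 189/32 kN
  M_A = Pab²/L² = 7·1·3²/4² = 63/16 kN·m
  R_B = Pa²(a+3b)/L³ = 7·1²·(1+3·3)/4³ = 35/32 kN
  M_B = -Pa²b/L² = -7·1²·3/4² = -21/16 kN·m
Load 2 — triangular load w₀=18 kN/m (0→w₀ over full span):
  R_A = 3w₀L/20 = 3·18·4/20 = 54/5 kN
  M_A = w₀L²/30 = 18·4²/30 = 48/5 kN·m
  R_B = 7w₀L/20 = 7·18·4/20 = 126/5 kN
  M_B = -w₀L²/20 = -18·4²/20 = -72/5 kN·m
Superposition: R_A = 2673/160 kN, M_A = 1083/80 kN·m, R_B = 4207/160 kN, M_B = -1257/80 kN·m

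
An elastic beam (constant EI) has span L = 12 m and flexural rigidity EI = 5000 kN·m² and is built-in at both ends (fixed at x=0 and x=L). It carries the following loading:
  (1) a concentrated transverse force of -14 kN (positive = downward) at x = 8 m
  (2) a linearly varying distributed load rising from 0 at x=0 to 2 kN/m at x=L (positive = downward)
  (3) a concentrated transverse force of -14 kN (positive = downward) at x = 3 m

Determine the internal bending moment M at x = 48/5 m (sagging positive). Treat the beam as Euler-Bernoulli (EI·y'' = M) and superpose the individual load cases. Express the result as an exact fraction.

M(48/5) = 3009/1000 kN·m

Load 1 — point force P=-14 kN at a=8 m (b=L-a=4):
  M_1 = Pa²(a+3b)(L-x)/L³ - Pa²b/L²  [x>a] = (-14)·8²·(8+3·4)·(12-(48/5))/12³ - (-14)·8²·4/12² = 0 kN·m
Load 2 — triangular load w₀=2 kN/m (0→w₀ over full span):
  M_2 = 3w₀Lx/20 - w₀L²/30 - w₀x³/(6L) = 3·2·12·(48/5)/20 - 2·12²/30 - 2·(48/5)³/(6·12) = 48/125 kN·m
Load 3 — point force P=-14 kN at a=3 m (b=L-a=9):
  M_3 = Pa²(a+3b)(L-x)/L³ - Pa²b/L²  [x>a] = (-14)·3²·(3+3·9)·(12-(48/5))/12³ - (-14)·3²·9/12² = 21/8 kN·m
Superposition: M = Σ M_i = 3009/1000 kN·m ≈ 3.009000 kN·m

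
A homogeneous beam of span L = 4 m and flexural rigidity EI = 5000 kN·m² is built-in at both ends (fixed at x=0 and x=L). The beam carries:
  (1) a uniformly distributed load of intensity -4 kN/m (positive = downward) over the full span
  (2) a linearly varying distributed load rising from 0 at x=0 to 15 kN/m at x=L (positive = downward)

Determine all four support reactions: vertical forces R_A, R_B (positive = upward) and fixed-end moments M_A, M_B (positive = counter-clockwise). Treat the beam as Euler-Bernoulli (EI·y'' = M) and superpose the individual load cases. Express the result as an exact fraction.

R_A = 1 kN, M_A = 8/3 kN·m, R_B = 13 kN, M_B = -20/3 kN·m

Load 1 — uniform load w=-4 kN/m over full span:
  R_A = wL/2 = (-4)·4/2 = -8 kN
  M_A = wL²/12 = (-4)·4²/12 = -16/3 kN·m
  R_B = wL/2 = (-4)·4/2 = -8 kN
  M_B = -wL²/12 = -(-4)·4²/12 = 16/3 kN·m
Load 2 — triangular load w₀=15 kN/m (0→w₀ over full span):
  R_A = 3w₀L/20 = 3·15·4/20 = 9 kN
  M_A = w₀L²/30 = 15·4²/30 = 8 kN·m
  R_B = 7w₀L/20 = 7·15·4/20 = 21 kN
  M_B = -w₀L²/20 = -15·4²/20 = -12 kN·m
Superposition: R_A = 1 kN, M_A = 8/3 kN·m, R_B = 13 kN, M_B = -20/3 kN·m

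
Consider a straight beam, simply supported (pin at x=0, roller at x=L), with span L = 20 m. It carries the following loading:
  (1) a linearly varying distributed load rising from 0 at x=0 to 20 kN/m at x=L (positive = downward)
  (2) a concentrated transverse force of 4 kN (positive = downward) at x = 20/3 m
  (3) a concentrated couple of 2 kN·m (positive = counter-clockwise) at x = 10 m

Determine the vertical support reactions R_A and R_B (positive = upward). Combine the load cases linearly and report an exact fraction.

R_A = 2083/30 kN, R_B = 4037/30 kN

Load 1 — triangular load w₀=20 kN/m (0→w₀ over full span):
  R_A = w₀L/6 = 20·20/6 = 200/3 kN
  R_B = w₀L/3 = 20·20/3 = 400/3 kN
Load 2 — point force P=4 kN at a=20/3 m (b=L-a=40/3):
  R_A = Pb/L = 4·(40/3)/20 = 8/3 kN
  R_B = Pa/L = 4·(20/3)/20 = 4/3 kN
Load 3 — applied couple M₀=2 kN·m at a=10 m (b=L-a=10):
  R_A = M₀/L = 2/20 = 1/10 kN
  R_B = -M₀/L = -2/20 = -1/10 kN
Superposition: R_A = 2083/30 kN, R_B = 4037/30 kN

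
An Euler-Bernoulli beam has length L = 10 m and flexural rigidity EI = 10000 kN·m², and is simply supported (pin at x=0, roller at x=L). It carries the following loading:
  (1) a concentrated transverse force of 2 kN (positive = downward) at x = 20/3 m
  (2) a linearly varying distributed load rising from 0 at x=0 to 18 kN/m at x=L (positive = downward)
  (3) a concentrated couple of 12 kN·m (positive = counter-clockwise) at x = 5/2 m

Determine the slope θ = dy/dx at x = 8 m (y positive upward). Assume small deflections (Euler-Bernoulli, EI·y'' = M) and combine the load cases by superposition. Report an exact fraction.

Load 1 — point force P=2 kN at a=20/3 m (b=L-a=10/3):
  θ_1 = -Pa(2L²-6Lx+3x²+a²)/(6LEI)  [x>a] = -2·(20/3)·(2·10²-6·10·8+3·8²+(20/3)²)/(6·10·10000) = 49/50625 rad
Load 2 — triangular load w₀=18 kN/m (0→w₀ over full span):
  θ_2 = -w₀(7L⁴-30L²x²+15x⁴)/(360LEI) = -18·(7·10⁴-30·10²·8²+15·8⁴)/(360·10·10000) = 757/25000 rad
Load 3 — applied couple M₀=12 kN·m at a=5/2 m (b=L-a=15/2):
  θ_3 = (M₀x²/(2L)-M₀(x-a)+C₁)/EI  [x>a] with C₁=M₀(3b²-L²)/(6L)=55/4 = (12·8²/(2·10)-12·(8-(5/2))+(55/4))/10000 = -277/200000 rad
Superposition: θ = Σ θ_i = 483779/16200000 rad ≈ 0.029863 rad

θ(8) = 483779/16200000 rad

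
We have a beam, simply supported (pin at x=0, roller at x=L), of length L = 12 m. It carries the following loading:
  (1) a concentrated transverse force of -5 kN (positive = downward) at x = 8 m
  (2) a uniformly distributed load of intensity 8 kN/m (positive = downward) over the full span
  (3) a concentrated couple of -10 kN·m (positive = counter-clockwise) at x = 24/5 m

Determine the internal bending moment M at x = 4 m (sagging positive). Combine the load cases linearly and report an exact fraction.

Load 1 — point force P=-5 kN at a=8 m (b=L-a=4):
  M_1 = Pbx/L  [x≤a] = (-5)·4·4/12 = -20/3 kN·m
Load 2 — uniform load w=8 kN/m over full span:
  M_2 = wx(L-x)/2 = 8·4·(12-4)/2 = 128 kN·m
Load 3 — applied couple M₀=-10 kN·m at a=24/5 m (b=L-a=36/5):
  M_3 = M₀x/L  [x≤a] = (-10)·4/12 = -10/3 kN·m
Superposition: M = Σ M_i = 118 kN·m ≈ 118.000000 kN·m

M(4) = 118 kN·m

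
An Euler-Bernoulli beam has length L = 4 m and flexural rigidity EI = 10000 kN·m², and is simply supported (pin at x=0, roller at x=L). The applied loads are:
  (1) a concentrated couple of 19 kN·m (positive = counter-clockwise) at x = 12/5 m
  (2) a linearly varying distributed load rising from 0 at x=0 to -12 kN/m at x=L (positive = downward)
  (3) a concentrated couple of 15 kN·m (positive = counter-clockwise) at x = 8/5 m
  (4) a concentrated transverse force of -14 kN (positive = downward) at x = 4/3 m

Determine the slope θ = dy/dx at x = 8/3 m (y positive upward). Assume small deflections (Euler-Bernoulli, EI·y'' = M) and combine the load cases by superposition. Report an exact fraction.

Load 1 — applied couple M₀=19 kN·m at a=12/5 m (b=L-a=8/5):
  θ_1 = (M₀x²/(2L)-M₀(x-a)+C₁)/EI  [x>a] with C₁=M₀(3b²-L²)/(6L)=-494/75 = (19·(8/3)²/(2·4)-19·((8/3)-(12/5))+(-494/75))/10000 = 589/1125000 rad
Load 2 — triangular load w₀=-12 kN/m (0→w₀ over full span):
  θ_2 = -w₀(7L⁴-30L²x²+15x⁴)/(360LEI) = -(-12)·(7·4⁴-30·4²·(8/3)²+15·(8/3)⁴)/(360·4·10000) = -182/253125 rad
Load 3 — applied couple M₀=15 kN·m at a=8/5 m (b=L-a=12/5):
  θ_3 = (M₀x²/(2L)-M₀(x-a)+C₁)/EI  [x>a] with C₁=M₀(3b²-L²)/(6L)=4/5 = (15·(8/3)²/(2·4)-15·((8/3)-(8/5))+(4/5))/10000 = -7/37500 rad
Load 4 — point force P=-14 kN at a=4/3 m (b=L-a=8/3):
  θ_4 = -Pa(2L²-6Lx+3x²+a²)/(6LEI)  [x>a] = -(-14)·(4/3)·(2·4²-6·4·(8/3)+3·(8/3)²+(4/3)²)/(6·4·10000) = -7/10125 rad
Superposition: θ = Σ θ_i = -3623/3375000 rad ≈ -0.001073 rad

θ(8/3) = -3623/3375000 rad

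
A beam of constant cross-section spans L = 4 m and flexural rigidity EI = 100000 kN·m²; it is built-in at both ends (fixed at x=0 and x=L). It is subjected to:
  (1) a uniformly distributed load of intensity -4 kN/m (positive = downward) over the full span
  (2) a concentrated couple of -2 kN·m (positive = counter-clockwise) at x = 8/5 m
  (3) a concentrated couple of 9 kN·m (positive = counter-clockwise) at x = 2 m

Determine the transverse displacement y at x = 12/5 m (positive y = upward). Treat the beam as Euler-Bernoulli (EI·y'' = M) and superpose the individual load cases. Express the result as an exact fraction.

y(12/5) = 1057/39062500 m

Load 1 — uniform load w=-4 kN/m over full span:
  y_1 = -wx²(L-x)²/(24EI) = -(-4)·(12/5)²·(4-(12/5))²/(24·100000) = 48/1953125 m
Load 2 — applied couple M₀=-2 kN·m at a=8/5 m (b=L-a=12/5):
  y_2 = (R_Ax³/6 - M_Ax²/2 - M₀(x-a)²/2)/EI  [x>a] with R_A=-18/25, M_A=-6/25 = ((-18/25)·(12/5)³/6 - (-6/25)·(12/5)²/2 - (-2)·((12/5)-(8/5))²/2)/100000 = -32/9765625 m
Load 3 — applied couple M₀=9 kN·m at a=2 m (b=L-a=2):
  y_3 = (R_Ax³/6 - M_Ax²/2 - M₀(x-a)²/2)/EI  [x>a] with R_A=27/8, M_A=9/4 = ((27/8)·(12/5)³/6 - (9/4)·(12/5)²/2 - 9·((12/5)-2)²/2)/100000 = 9/1562500 m
Superposition: y = Σ y_i = 1057/39062500 m ≈ 0.000027 m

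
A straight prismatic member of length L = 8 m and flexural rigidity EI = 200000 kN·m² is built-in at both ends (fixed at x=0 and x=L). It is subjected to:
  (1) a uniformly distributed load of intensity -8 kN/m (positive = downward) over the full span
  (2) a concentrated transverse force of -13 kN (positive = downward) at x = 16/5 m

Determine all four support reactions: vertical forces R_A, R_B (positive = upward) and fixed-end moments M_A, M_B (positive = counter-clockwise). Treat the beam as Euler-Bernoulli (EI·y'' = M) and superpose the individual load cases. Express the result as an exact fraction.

R_A = -5053/125 kN, M_A = -21616/375 kN·m, R_B = -4572/125 kN, M_B = 19744/375 kN·m

Load 1 — uniform load w=-8 kN/m over full span:
  R_A = wL/2 = (-8)·8/2 = -32 kN
  M_A = wL²/12 = (-8)·8²/12 = -128/3 kN·m
  R_B = wL/2 = (-8)·8/2 = -32 kN
  M_B = -wL²/12 = -(-8)·8²/12 = 128/3 kN·m
Load 2 — point force P=-13 kN at a=16/5 m (b=L-a=24/5):
  R_A = Pb²(3a+b)/L³ = (-13)·(24/5)²·(3·(16/5)+(24/5))/8³ = -1053/125 kN
  M_A = Pab²/L² = (-13)·(16/5)·(24/5)²/8² = -1872/125 kN·m
  R_B = Pa²(a+3b)/L³ = (-13)·(16/5)²·((16/5)+3·(24/5))/8³ = -572/125 kN
  M_B = -Pa²b/L² = -(-13)·(16/5)²·(24/5)/8² = 1248/125 kN·m
Superposition: R_A = -5053/125 kN, M_A = -21616/375 kN·m, R_B = -4572/125 kN, M_B = 19744/375 kN·m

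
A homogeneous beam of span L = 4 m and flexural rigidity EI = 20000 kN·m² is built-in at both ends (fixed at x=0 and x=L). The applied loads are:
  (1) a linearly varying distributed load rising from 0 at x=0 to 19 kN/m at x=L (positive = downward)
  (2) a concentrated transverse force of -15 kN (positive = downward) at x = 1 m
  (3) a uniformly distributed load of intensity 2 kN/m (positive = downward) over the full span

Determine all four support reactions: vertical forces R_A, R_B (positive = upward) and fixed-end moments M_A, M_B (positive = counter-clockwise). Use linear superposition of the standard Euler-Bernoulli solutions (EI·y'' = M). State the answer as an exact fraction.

Load 1 — triangular load w₀=19 kN/m (0→w₀ over full span):
  R_A = 3w₀L/20 = 3·19·4/20 = 57/5 kN
  M_A = w₀L²/30 = 19·4²/30 = 152/15 kN·m
  R_B = 7w₀L/20 = 7·19·4/20 = 133/5 kN
  M_B = -w₀L²/20 = -19·4²/20 = -76/5 kN·m
Load 2 — point force P=-15 kN at a=1 m (b=L-a=3):
  R_A = Pb²(3a+b)/L³ = (-15)·3²·(3·1+3)/4³ = -405/32 kN
  M_A = Pab²/L² = (-15)·1·3²/4² = -135/16 kN·m
  R_B = Pa²(a+3b)/L³ = (-15)·1²·(1+3·3)/4³ = -75/32 kN
  M_B = -Pa²b/L² = -(-15)·1²·3/4² = 45/16 kN·m
Load 3 — uniform load w=2 kN/m over full span:
  R_A = wL/2 = 2·4/2 = 4 kN
  M_A = wL²/12 = 2·4²/12 = 8/3 kN·m
  R_B = wL/2 = 2·4/2 = 4 kN
  M_B = -wL²/12 = -2·4²/12 = -8/3 kN·m
Superposition: R_A = 439/160 kN, M_A = 349/80 kN·m, R_B = 4521/160 kN, M_B = -3613/240 kN·m

R_A = 439/160 kN, M_A = 349/80 kN·m, R_B = 4521/160 kN, M_B = -3613/240 kN·m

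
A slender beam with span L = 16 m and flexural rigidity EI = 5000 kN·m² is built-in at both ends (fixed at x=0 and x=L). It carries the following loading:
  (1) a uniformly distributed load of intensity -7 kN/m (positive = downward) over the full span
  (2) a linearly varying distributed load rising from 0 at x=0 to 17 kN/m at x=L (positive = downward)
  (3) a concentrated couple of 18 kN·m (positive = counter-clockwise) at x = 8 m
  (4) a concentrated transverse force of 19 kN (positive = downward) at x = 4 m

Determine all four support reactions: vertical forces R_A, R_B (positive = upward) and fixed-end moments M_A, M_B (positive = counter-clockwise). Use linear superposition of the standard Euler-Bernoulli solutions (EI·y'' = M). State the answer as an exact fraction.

Load 1 — uniform load w=-7 kN/m over full span:
  R_A = wL/2 = (-7)·16/2 = -56 kN
  M_A = wL²/12 = (-7)·16²/12 = -448/3 kN·m
  R_B = wL/2 = (-7)·16/2 = -56 kN
  M_B = -wL²/12 = -(-7)·16²/12 = 448/3 kN·m
Load 2 — triangular load w₀=17 kN/m (0→w₀ over full span):
  R_A = 3w₀L/20 = 3·17·16/20 = 204/5 kN
  M_A = w₀L²/30 = 17·16²/30 = 2176/15 kN·m
  R_B = 7w₀L/20 = 7·17·16/20 = 476/5 kN
  M_B = -w₀L²/20 = -17·16²/20 = -1088/5 kN·m
Load 3 — applied couple M₀=18 kN·m at a=8 m (b=L-a=8):
  R_A = 6M₀ab/L³ = 6·18·8·8/16³ = 27/16 kN
  M_A = M₀b(2a-b)/L² = 18·8·(2·8-8)/16² = 9/2 kN·m
  R_B = -6M₀ab/L³ = -6·18·8·8/16³ = -27/16 kN
  M_B = M₀a(2b-a)/L² = 18·8·(2·8-8)/16² = 9/2 kN·m
Load 4 — point force P=19 kN at a=4 m (b=L-a=12):
  R_A = Pb²(3a+b)/L³ = 19·12²·(3·4+12)/16³ = 513/32 kN
  M_A = Pab²/L² = 19·4·12²/16² = 171/4 kN·m
  R_B = Pa²(a+3b)/L³ = 19·4²·(4+3·12)/16³ = 95/32 kN
  M_B = -Pa²b/L² = -19·4²·12/16² = -57/4 kN·m
Superposition: R_A = 403/160 kN, M_A = 2579/60 kN·m, R_B = 6477/160 kN, M_B = -4681/60 kN·m

R_A = 403/160 kN, M_A = 2579/60 kN·m, R_B = 6477/160 kN, M_B = -4681/60 kN·m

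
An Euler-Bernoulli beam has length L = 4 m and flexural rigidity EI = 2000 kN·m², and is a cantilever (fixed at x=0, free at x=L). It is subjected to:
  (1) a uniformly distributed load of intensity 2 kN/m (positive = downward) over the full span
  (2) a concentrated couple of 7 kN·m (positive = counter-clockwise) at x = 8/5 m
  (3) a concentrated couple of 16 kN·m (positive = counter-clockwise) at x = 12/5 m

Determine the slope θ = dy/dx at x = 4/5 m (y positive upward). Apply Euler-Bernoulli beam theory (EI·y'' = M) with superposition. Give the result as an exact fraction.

θ(4/5) = 749/187500 rad

Load 1 — uniform load w=2 kN/m over full span:
  θ_1 = -wx(x²-3Lx+3L²)/(6EI) = -2·(4/5)·((4/5)²-3·4·(4/5)+3·4²)/(6·2000) = -244/46875 rad
Load 2 — applied couple M₀=7 kN·m at a=8/5 m (b=L-a=12/5):
  θ_2 = M₀x/EI  [x≤a] = 7·(4/5)/2000 = 7/2500 rad
Load 3 — applied couple M₀=16 kN·m at a=12/5 m (b=L-a=8/5):
  θ_3 = M₀x/EI  [x≤a] = 16·(4/5)/2000 = 4/625 rad
Superposition: θ = Σ θ_i = 749/187500 rad ≈ 0.003995 rad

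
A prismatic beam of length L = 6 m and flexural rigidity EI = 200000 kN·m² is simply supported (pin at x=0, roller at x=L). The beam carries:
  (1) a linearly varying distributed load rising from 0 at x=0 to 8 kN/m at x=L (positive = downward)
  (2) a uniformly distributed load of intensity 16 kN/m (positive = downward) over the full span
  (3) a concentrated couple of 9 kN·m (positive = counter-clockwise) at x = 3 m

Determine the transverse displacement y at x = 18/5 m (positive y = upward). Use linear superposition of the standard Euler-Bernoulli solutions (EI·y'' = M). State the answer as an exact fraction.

y(18/5) = -5010201/3125000000 m

Load 1 — triangular load w₀=8 kN/m (0→w₀ over full span):
  y_1 = -w₀x(7L⁴-10L²x²+3x⁴)/(360LEI) = -8·(18/5)·(7·6⁴-10·6²·(18/5)²+3·(18/5)⁴)/(360·6·200000) = -15984/48828125 m
Load 2 — uniform load w=16 kN/m over full span:
  y_2 = -wx(L³-2Lx²+x³)/(24EI) = -16·(18/5)·(6³-2·6·(18/5)²+(18/5)³)/(24·200000) = -2511/1953125 m
Load 3 — applied couple M₀=9 kN·m at a=3 m (b=L-a=3):
  y_3 = (M₀x³/(6L)-M₀(x-a)²/2+C₁x)/EI  [x>a] with C₁=M₀(3b²-L²)/(6L)=-9/4 = (9·(18/5)³/(6·6)-9·((18/5)-3)²/2+(-9/4)·(18/5))/200000 = 243/25000000 m
Superposition: y = Σ y_i = -5010201/3125000000 m ≈ -0.001603 m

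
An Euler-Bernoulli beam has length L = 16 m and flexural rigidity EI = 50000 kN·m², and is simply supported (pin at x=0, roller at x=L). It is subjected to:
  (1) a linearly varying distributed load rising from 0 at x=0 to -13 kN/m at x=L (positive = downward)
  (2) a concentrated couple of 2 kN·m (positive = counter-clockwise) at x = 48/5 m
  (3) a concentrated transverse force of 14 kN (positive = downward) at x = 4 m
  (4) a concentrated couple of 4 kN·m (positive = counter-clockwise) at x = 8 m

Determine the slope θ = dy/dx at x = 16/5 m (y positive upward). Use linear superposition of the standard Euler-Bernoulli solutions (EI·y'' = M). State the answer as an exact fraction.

θ(16/5) = 1006417/70312500 rad

Load 1 — triangular load w₀=-13 kN/m (0→w₀ over full span):
  θ_1 = -w₀(7L⁴-30L²x²+15x⁴)/(360LEI) = -(-13)·(7·16⁴-30·16²·(16/5)²+15·(16/5)⁴)/(360·16·50000) = 302848/17578125 rad
Load 2 — applied couple M₀=2 kN·m at a=48/5 m (b=L-a=32/5):
  θ_2 = (M₀x²/(2L)+C₁)/EI  [x≤a] with C₁=M₀(3b²-L²)/(6L)=-208/75 = (2·(16/5)²/(2·16)+(-208/75))/50000 = -2/46875 rad
Load 3 — point force P=14 kN at a=4 m (b=L-a=12):
  θ_3 = -Pb(L²-b²-3x²)/(6LEI)  [x≤a] = -14·12·(16²-12²-3·(16/5)²)/(6·16·50000) = -889/312500 rad
Load 4 — applied couple M₀=4 kN·m at a=8 m (b=L-a=8):
  θ_4 = (M₀x²/(2L)+C₁)/EI  [x≤a] with C₁=M₀(3b²-L²)/(6L)=-8/3 = (4·(16/5)²/(2·16)+(-8/3))/50000 = -13/468750 rad
Superposition: θ = Σ θ_i = 1006417/70312500 rad ≈ 0.014313 rad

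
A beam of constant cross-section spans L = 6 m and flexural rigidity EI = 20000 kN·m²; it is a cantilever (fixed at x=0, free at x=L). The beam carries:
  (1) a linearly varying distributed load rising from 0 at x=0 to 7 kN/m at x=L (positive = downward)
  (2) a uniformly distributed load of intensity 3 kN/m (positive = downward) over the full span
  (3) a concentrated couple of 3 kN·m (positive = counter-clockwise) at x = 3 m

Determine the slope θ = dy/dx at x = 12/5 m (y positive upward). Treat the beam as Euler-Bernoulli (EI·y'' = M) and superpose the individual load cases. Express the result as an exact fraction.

θ(12/5) = -34407/3125000 rad

Load 1 — triangular load w₀=7 kN/m (0→w₀ over full span):
  θ_1 = (w₀Lx²/4-w₀L²x/3-w₀x⁴/(24L))/EI = (7·6·(12/5)²/4-7·6²·(12/5)/3-7·(12/5)⁴/(24·6))/20000 = -11151/1562500 rad
Load 2 — uniform load w=3 kN/m over full span:
  θ_2 = -wx(x²-3Lx+3L²)/(6EI) = -3·(12/5)·((12/5)²-3·6·(12/5)+3·6²)/(6·20000) = -1323/312500 rad
Load 3 — applied couple M₀=3 kN·m at a=3 m (b=L-a=3):
  θ_3 = M₀x/EI  [x≤a] = 3·(12/5)/20000 = 9/25000 rad
Superposition: θ = Σ θ_i = -34407/3125000 rad ≈ -0.011010 rad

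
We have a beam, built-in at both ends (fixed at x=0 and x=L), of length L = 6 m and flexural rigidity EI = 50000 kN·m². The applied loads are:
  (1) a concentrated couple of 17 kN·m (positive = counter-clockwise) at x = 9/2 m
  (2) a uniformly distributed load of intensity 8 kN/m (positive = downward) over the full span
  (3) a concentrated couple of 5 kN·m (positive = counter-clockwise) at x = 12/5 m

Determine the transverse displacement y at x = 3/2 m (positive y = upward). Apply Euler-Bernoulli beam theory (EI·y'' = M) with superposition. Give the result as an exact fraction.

y(3/2) = -4959/12800000 m

Load 1 — applied couple M₀=17 kN·m at a=9/2 m (b=L-a=3/2):
  y_1 = (R_Ax³/6 - M_Ax²/2)/EI  [x≤a] with R_A=51/16, M_A=85/16 = ((51/16)·(3/2)³/6 - (85/16)·(3/2)²/2)/50000 = -1071/12800000 m
Load 2 — uniform load w=8 kN/m over full span:
  y_2 = -wx²(L-x)²/(24EI) = -8·(3/2)²·(6-(3/2))²/(24·50000) = -243/800000 m
Load 3 — applied couple M₀=5 kN·m at a=12/5 m (b=L-a=18/5):
  y_3 = (R_Ax³/6 - M_Ax²/2)/EI  [x≤a] with R_A=6/5, M_A=3/5 = ((6/5)·(3/2)³/6 - (3/5)·(3/2)²/2)/50000 = 0 m
Superposition: y = Σ y_i = -4959/12800000 m ≈ -0.000387 m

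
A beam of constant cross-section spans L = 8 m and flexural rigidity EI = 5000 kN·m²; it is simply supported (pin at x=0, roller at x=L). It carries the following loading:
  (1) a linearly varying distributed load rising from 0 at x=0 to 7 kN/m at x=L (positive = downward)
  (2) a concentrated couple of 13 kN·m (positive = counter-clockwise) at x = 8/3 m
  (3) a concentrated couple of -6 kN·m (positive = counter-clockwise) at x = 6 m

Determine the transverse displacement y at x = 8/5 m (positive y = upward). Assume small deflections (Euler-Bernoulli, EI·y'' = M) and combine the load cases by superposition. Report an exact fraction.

y(8/5) = -2987063/175781250 m

Load 1 — triangular load w₀=7 kN/m (0→w₀ over full span):
  y_1 = -w₀x(7L⁴-10L²x²+3x⁴)/(360LEI) = -7·(8/5)·(7·8⁴-10·8²·(8/5)²+3·(8/5)⁴)/(360·8·5000) = -616448/29296875 m
Load 2 — applied couple M₀=13 kN·m at a=8/3 m (b=L-a=16/3):
  y_2 = (M₀x³/(6L)+C₁x)/EI  [x≤a] with C₁=M₀(3b²-L²)/(6L)=52/9 = (13·(8/5)³/(6·8)+(52/9)·(8/5))/5000 = 1456/703125 m
Load 3 — applied couple M₀=-6 kN·m at a=6 m (b=L-a=2):
  y_3 = (M₀x³/(6L)+C₁x)/EI  [x≤a] with C₁=M₀(3b²-L²)/(6L)=13/2 = ((-6)·(8/5)³/(6·8)+(13/2)·(8/5))/5000 = 309/156250 m
Superposition: y = Σ y_i = -2987063/175781250 m ≈ -0.016993 m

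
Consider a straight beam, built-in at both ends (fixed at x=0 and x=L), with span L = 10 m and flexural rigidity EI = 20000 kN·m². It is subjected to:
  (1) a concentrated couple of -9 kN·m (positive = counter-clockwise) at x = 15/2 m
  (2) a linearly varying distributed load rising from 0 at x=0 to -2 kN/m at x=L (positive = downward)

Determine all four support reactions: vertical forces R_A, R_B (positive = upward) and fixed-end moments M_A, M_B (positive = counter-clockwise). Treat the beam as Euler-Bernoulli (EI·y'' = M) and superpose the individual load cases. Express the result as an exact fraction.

Load 1 — applied couple M₀=-9 kN·m at a=15/2 m (b=L-a=5/2):
  R_A = 6M₀ab/L³ = 6·(-9)·(15/2)·(5/2)/10³ = -81/80 kN
  M_A = M₀b(2a-b)/L² = (-9)·(5/2)·(2·(15/2)-(5/2))/10² = -45/16 kN·m
  R_B = -6M₀ab/L³ = -6·(-9)·(15/2)·(5/2)/10³ = 81/80 kN
  M_B = M₀a(2b-a)/L² = (-9)·(15/2)·(2·(5/2)-(15/2))/10² = 27/16 kN·m
Load 2 — triangular load w₀=-2 kN/m (0→w₀ over full span):
  R_A = 3w₀L/20 = 3·(-2)·10/20 = -3 kN
  M_A = w₀L²/30 = (-2)·10²/30 = -20/3 kN·m
  R_B = 7w₀L/20 = 7·(-2)·10/20 = -7 kN
  M_B = -w₀L²/20 = -(-2)·10²/20 = 10 kN·m
Superposition: R_A = -321/80 kN, M_A = -455/48 kN·m, R_B = -479/80 kN, M_B = 187/16 kN·m

R_A = -321/80 kN, M_A = -455/48 kN·m, R_B = -479/80 kN, M_B = 187/16 kN·m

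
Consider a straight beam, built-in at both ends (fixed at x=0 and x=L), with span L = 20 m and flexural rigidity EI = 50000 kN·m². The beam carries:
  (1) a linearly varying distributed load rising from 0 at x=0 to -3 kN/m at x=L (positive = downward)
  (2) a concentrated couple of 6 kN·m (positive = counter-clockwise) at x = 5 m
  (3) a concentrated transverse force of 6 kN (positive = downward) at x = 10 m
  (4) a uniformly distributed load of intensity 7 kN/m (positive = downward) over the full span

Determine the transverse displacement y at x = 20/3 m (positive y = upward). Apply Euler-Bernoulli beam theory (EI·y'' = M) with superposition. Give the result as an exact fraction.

Load 1 — triangular load w₀=-3 kN/m (0→w₀ over full span):
  y_1 = -w₀x²(L-x)²(x+2L)/(120LEI) = -(-3)·(20/3)²·(20-(20/3))²·((20/3)+2·20)/(120·20·50000) = 56/6075 m
Load 2 — applied couple M₀=6 kN·m at a=5 m (b=L-a=15):
  y_2 = (R_Ax³/6 - M_Ax²/2 - M₀(x-a)²/2)/EI  [x>a] with R_A=27/80, M_A=-9/8 = ((27/80)·(20/3)³/6 - (-9/8)·(20/3)²/2 - 6·((20/3)-5)²/2)/50000 = 1/1500 m
Load 3 — point force P=6 kN at a=10 m (b=L-a=10):
  y_3 = -Pb²x²(3aL-(3a+b)x)/(6L³EI)  [x≤a] = -6·10²·(20/3)²·(3·10·20-(3·10+10)·(20/3))/(6·20³·50000) = -1/270 m
Load 4 — uniform load w=7 kN/m over full span:
  y_4 = -wx²(L-x)²/(24EI) = -7·(20/3)²·(20-(20/3))²/(24·50000) = -56/1215 m
Superposition: y = Σ y_i = -4849/121500 m ≈ -0.039909 m

y(20/3) = -4849/121500 m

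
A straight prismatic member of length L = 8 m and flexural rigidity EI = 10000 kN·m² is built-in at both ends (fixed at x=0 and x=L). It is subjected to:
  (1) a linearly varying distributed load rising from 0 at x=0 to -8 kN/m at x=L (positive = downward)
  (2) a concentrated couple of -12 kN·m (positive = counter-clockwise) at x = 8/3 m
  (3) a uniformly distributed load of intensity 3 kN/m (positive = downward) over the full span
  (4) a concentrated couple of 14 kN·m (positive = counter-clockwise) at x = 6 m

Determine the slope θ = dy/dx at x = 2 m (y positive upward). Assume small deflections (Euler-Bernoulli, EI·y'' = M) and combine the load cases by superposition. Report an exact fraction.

θ(2) = -417/800000 rad

Load 1 — triangular load w₀=-8 kN/m (0→w₀ over full span):
  θ_1 = -w₀(2x(L-x)(L-2x)(x+2L)+x²(L-x)²)/(120LEI) = -(-8)·(2·2·(8-2)·(8-2·2)·(2+2·8)+2²·(8-2)²)/(120·8·10000) = 39/25000 rad
Load 2 — applied couple M₀=-12 kN·m at a=8/3 m (b=L-a=16/3):
  θ_2 = (R_Ax²/2 - M_Ax)/EI  [x≤a] with R_A=-2, M_A=0 = ((-2)·2²/2 - 0·2)/10000 = -1/2500 rad
Load 3 — uniform load w=3 kN/m over full span:
  θ_3 = -wx(L-x)(L-2x)/(12EI) = -3·2·(8-2)·(8-2·2)/(12·10000) = -3/2500 rad
Load 4 — applied couple M₀=14 kN·m at a=6 m (b=L-a=2):
  θ_4 = (R_Ax²/2 - M_Ax)/EI  [x≤a] with R_A=63/32, M_A=35/8 = ((63/32)·2²/2 - (35/8)·2)/10000 = -77/160000 rad
Superposition: θ = Σ θ_i = -417/800000 rad ≈ -0.000521 rad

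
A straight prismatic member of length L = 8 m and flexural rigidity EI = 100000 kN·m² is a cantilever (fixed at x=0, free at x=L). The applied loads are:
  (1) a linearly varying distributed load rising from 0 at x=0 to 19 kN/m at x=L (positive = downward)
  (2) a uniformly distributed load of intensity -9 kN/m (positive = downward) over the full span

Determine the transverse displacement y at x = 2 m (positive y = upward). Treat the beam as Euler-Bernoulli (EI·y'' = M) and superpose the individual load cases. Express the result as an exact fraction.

Load 1 — triangular load w₀=19 kN/m (0→w₀ over full span):
  y_1 = (w₀Lx³/12-w₀L²x²/6-w₀x⁵/(120L))/EI = (19·8·2³/12-19·8²·2²/6-19·2⁵/(120·8))/100000 = -21299/3000000 m
Load 2 — uniform load w=-9 kN/m over full span:
  y_2 = -wx²(x²-4Lx+6L²)/(24EI) = -(-9)·2²·(2²-4·8·2+6·8²)/(24·100000) = 243/50000 m
Superposition: y = Σ y_i = -6719/3000000 m ≈ -0.002240 m

y(2) = -6719/3000000 m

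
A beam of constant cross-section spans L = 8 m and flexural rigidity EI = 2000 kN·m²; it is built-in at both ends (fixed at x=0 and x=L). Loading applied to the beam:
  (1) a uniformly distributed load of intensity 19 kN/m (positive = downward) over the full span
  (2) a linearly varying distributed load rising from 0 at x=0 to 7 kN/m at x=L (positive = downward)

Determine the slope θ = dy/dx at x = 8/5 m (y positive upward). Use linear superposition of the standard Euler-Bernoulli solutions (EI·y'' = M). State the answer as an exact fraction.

Load 1 — uniform load w=19 kN/m over full span:
  θ_1 = -wx(L-x)(L-2x)/(12EI) = -19·(8/5)·(8-(8/5))·(8-2·(8/5))/(12·2000) = -608/15625 rad
Load 2 — triangular load w₀=7 kN/m (0→w₀ over full span):
  θ_2 = -w₀(2x(L-x)(L-2x)(x+2L)+x²(L-x)²)/(120LEI) = -7·(2·(8/5)·(8-(8/5))·(8-2·(8/5))·((8/5)+2·8)+(8/5)²·(8-(8/5))²)/(120·8·2000) = -1568/234375 rad
Superposition: θ = Σ θ_i = -10688/234375 rad ≈ -0.045602 rad

θ(8/5) = -10688/234375 rad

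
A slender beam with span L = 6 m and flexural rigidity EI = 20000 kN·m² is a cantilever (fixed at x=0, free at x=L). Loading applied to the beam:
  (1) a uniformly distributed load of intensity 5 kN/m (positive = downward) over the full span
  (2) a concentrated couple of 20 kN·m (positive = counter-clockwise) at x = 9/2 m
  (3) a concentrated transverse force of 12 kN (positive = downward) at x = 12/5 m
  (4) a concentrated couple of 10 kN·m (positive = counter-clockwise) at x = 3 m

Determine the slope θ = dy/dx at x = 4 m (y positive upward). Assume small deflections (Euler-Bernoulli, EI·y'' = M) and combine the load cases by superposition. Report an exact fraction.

θ(4) = -3671/750000 rad

Load 1 — uniform load w=5 kN/m over full span:
  θ_1 = -wx(x²-3Lx+3L²)/(6EI) = -5·4·(4²-3·6·4+3·6²)/(6·20000) = -13/1500 rad
Load 2 — applied couple M₀=20 kN·m at a=9/2 m (b=L-a=3/2):
  θ_2 = M₀x/EI  [x≤a] = 20·4/20000 = 1/250 rad
Load 3 — point force P=12 kN at a=12/5 m (b=L-a=18/5):
  θ_3 = -Pa²/(2EI)  [x>a] = -12·(12/5)²/(2·20000) = -27/15625 rad
Load 4 — applied couple M₀=10 kN·m at a=3 m (b=L-a=3):
  θ_4 = M₀a/EI  [x>a] = 10·3/20000 = 3/2000 rad
Superposition: θ = Σ θ_i = -3671/750000 rad ≈ -0.004895 rad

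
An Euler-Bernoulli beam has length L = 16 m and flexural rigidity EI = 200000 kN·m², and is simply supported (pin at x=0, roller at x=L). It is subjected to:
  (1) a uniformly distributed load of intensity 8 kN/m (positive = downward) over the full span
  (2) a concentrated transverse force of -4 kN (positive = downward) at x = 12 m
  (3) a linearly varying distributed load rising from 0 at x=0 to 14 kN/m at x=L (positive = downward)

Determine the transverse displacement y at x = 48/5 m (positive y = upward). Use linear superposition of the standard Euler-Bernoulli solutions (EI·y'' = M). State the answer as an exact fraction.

y(48/5) = -8831806/146484375 m

Load 1 — uniform load w=8 kN/m over full span:
  y_1 = -wx(L³-2Lx²+x³)/(24EI) = -8·(48/5)·(16³-2·16·(48/5)²+(48/5)³)/(24·200000) = -63488/1953125 m
Load 2 — point force P=-4 kN at a=12 m (b=L-a=4):
  y_2 = -Pbx(L²-b²-x²)/(6LEI)  [x≤a] = -(-4)·4·(48/5)·(16²-4²-(48/5)²)/(6·16·200000) = 462/390625 m
Load 3 — triangular load w₀=14 kN/m (0→w₀ over full span):
  y_3 = -w₀x(7L⁴-10L²x²+3x⁴)/(360LEI) = -14·(48/5)·(7·16⁴-10·16²·(48/5)²+3·(48/5)⁴)/(360·16·200000) = -4243456/146484375 m
Superposition: y = Σ y_i = -8831806/146484375 m ≈ -0.060292 m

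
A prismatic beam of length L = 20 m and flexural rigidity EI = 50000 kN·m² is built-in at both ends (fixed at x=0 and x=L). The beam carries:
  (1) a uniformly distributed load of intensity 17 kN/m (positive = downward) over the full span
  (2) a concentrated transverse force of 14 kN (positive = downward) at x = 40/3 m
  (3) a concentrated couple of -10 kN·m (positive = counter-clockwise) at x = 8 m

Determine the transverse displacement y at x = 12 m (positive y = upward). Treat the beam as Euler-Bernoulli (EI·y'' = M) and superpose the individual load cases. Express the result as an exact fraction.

Load 1 — uniform load w=17 kN/m over full span:
  y_1 = -wx²(L-x)²/(24EI) = -17·12²·(20-12)²/(24·50000) = -408/3125 m
Load 2 — point force P=14 kN at a=40/3 m (b=L-a=20/3):
  y_2 = -Pb²x²(3aL-(3a+b)x)/(6L³EI)  [x≤a] = -14·(20/3)²·12²·(3·(40/3)·20-(3·(40/3)+(20/3))·12)/(6·20³·50000) = -28/3125 m
Load 3 — applied couple M₀=-10 kN·m at a=8 m (b=L-a=12):
  y_3 = (R_Ax³/6 - M_Ax²/2 - M₀(x-a)²/2)/EI  [x>a] with R_A=-18/25, M_A=-6/5 = ((-18/25)·12³/6 - (-6/5)·12²/2 - (-10)·(12-8)²/2)/50000 = -64/78125 m
Superposition: y = Σ y_i = -10964/78125 m ≈ -0.140339 m

y(12) = -10964/78125 m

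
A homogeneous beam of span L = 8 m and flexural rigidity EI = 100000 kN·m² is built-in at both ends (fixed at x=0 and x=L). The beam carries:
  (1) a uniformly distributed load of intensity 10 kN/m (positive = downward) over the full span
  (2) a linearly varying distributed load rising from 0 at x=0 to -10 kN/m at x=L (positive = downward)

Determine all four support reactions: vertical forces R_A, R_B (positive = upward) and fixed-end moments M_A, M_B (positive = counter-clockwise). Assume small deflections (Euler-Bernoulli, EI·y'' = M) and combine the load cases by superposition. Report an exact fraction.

Load 1 — uniform load w=10 kN/m over full span:
  R_A = wL/2 = 10·8/2 = 40 kN
  M_A = wL²/12 = 10·8²/12 = 160/3 kN·m
  R_B = wL/2 = 10·8/2 = 40 kN
  M_B = -wL²/12 = -10·8²/12 = -160/3 kN·m
Load 2 — triangular load w₀=-10 kN/m (0→w₀ over full span):
  R_A = 3w₀L/20 = 3·(-10)·8/20 = -12 kN
  M_A = w₀L²/30 = (-10)·8²/30 = -64/3 kN·m
  R_B = 7w₀L/20 = 7·(-10)·8/20 = -28 kN
  M_B = -w₀L²/20 = -(-10)·8²/20 = 32 kN·m
Superposition: R_A = 28 kN, M_A = 32 kN·m, R_B = 12 kN, M_B = -64/3 kN·m

R_A = 28 kN, M_A = 32 kN·m, R_B = 12 kN, M_B = -64/3 kN·m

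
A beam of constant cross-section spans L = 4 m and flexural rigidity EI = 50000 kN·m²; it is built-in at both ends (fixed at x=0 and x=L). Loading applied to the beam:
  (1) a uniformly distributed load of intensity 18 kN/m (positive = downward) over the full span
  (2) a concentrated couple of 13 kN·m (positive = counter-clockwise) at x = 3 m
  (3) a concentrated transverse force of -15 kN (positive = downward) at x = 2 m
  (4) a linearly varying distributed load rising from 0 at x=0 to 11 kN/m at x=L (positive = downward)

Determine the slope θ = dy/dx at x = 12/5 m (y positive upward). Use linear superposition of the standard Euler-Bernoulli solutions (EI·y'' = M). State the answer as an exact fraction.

θ(12/5) = 5143/62500000 rad

Load 1 — uniform load w=18 kN/m over full span:
  θ_1 = -wx(L-x)(L-2x)/(12EI) = -18·(12/5)·(4-(12/5))·(4-2·(12/5))/(12·50000) = 36/390625 rad
Load 2 — applied couple M₀=13 kN·m at a=3 m (b=L-a=1):
  θ_2 = (R_Ax²/2 - M_Ax)/EI  [x≤a] with R_A=117/32, M_A=65/16 = ((117/32)·(12/5)²/2 - (65/16)·(12/5))/50000 = 39/2500000 rad
Load 3 — point force P=-15 kN at a=2 m (b=L-a=2):
  θ_3 = Pa²(L-x)(2bL-(3b+a)(L-x))/(2L³EI)  [x>a] = (-15)·2²·(4-(12/5))·(2·2·4-(3·2+2)·(4-(12/5)))/(2·4³·50000) = -3/62500 rad
Load 4 — triangular load w₀=11 kN/m (0→w₀ over full span):
  θ_4 = -w₀(2x(L-x)(L-2x)(x+2L)+x²(L-x)²)/(120LEI) = -11·(2·(12/5)·(4-(12/5))·(4-2·(12/5))·((12/5)+2·4)+(12/5)²·(4-(12/5))²)/(120·4·50000) = 44/1953125 rad
Superposition: θ = Σ θ_i = 5143/62500000 rad ≈ 0.000082 rad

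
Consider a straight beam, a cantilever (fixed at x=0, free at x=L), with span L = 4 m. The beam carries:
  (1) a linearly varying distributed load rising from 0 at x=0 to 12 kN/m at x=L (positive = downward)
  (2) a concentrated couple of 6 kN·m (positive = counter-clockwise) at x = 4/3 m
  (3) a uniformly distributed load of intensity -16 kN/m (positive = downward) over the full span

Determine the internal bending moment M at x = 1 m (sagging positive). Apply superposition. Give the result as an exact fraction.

Load 1 — triangular load w₀=12 kN/m (0→w₀ over full span):
  M_1 = w₀Lx/2 - w₀L²/3 - w₀x³/(6L) = 12·4·1/2 - 12·4²/3 - 12·1³/(6·4) = -81/2 kN·m
Load 2 — applied couple M₀=6 kN·m at a=4/3 m (b=L-a=8/3):
  M_2 = M₀  [x≤a] = 6 = 6 kN·m
Load 3 — uniform load w=-16 kN/m over full span:
  M_3 = -w(L-x)²/2 = -(-16)·(4-1)²/2 = 72 kN·m
Superposition: M = Σ M_i = 75/2 kN·m ≈ 37.500000 kN·m

M(1) = 75/2 kN·m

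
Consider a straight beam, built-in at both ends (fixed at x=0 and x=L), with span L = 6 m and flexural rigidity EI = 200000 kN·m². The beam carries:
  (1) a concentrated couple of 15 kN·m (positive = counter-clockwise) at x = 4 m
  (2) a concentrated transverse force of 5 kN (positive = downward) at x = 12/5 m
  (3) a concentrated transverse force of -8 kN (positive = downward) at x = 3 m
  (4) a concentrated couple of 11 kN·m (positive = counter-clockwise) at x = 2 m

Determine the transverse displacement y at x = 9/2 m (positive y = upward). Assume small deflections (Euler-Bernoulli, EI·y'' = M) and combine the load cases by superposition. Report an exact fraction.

y(9/2) = 1/64000 m

Load 1 — applied couple M₀=15 kN·m at a=4 m (b=L-a=2):
  y_1 = (R_Ax³/6 - M_Ax²/2 - M₀(x-a)²/2)/EI  [x>a] with R_A=10/3, M_A=5 = ((10/3)·(9/2)³/6 - 5·(9/2)²/2 - 15·((9/2)-4)²/2)/200000 = -3/320000 m
Load 2 — point force P=5 kN at a=12/5 m (b=L-a=18/5):
  y_2 = -Pa²(L-x)²(3bL-(3b+a)(L-x))/(6L³EI)  [x>a] = -5·(12/5)²·(6-(9/2))²·(3·(18/5)·6-(3·(18/5)+(12/5))·(6-(9/2)))/(6·6³·200000) = -9/800000 m
Load 3 — point force P=-8 kN at a=3 m (b=L-a=3):
  y_3 = -Pa²(L-x)²(3bL-(3b+a)(L-x))/(6L³EI)  [x>a] = -(-8)·3²·(6-(9/2))²·(3·3·6-(3·3+3)·(6-(9/2)))/(6·6³·200000) = 9/400000 m
Load 4 — applied couple M₀=11 kN·m at a=2 m (b=L-a=4):
  y_4 = (R_Ax³/6 - M_Ax²/2 - M₀(x-a)²/2)/EI  [x>a] with R_A=22/9, M_A=0 = ((22/9)·(9/2)³/6 - 0·(9/2)²/2 - 11·((9/2)-2)²/2)/200000 = 11/800000 m
Superposition: y = Σ y_i = 1/64000 m ≈ 0.000016 m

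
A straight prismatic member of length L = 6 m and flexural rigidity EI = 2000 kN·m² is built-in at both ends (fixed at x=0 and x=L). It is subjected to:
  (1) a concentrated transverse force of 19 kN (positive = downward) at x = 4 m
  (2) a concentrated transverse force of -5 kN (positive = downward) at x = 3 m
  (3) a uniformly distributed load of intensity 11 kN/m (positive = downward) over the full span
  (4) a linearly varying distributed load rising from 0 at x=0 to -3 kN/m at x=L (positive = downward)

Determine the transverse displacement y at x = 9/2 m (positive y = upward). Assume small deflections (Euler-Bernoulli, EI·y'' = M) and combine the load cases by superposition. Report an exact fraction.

y(9/2) = -199843/15360000 m

Load 1 — point force P=19 kN at a=4 m (b=L-a=2):
  y_1 = -Pa²(L-x)²(3bL-(3b+a)(L-x))/(6L³EI)  [x>a] = -19·4²·(6-(9/2))²·(3·2·6-(3·2+4)·(6-(9/2)))/(6·6³·2000) = -133/24000 m
Load 2 — point force P=-5 kN at a=3 m (b=L-a=3):
  y_2 = -Pa²(L-x)²(3bL-(3b+a)(L-x))/(6L³EI)  [x>a] = -(-5)·3²·(6-(9/2))²·(3·3·6-(3·3+3)·(6-(9/2)))/(6·6³·2000) = 9/6400 m
Load 3 — uniform load w=11 kN/m over full span:
  y_3 = -wx²(L-x)²/(24EI) = -11·(9/2)²·(6-(9/2))²/(24·2000) = -2673/256000 m
Load 4 — triangular load w₀=-3 kN/m (0→w₀ over full span):
  y_4 = -w₀x²(L-x)²(x+2L)/(120LEI) = -(-3)·(9/2)²·(6-(9/2))²·((9/2)+2·6)/(120·6·2000) = 8019/5120000 m
Superposition: y = Σ y_i = -199843/15360000 m ≈ -0.013011 m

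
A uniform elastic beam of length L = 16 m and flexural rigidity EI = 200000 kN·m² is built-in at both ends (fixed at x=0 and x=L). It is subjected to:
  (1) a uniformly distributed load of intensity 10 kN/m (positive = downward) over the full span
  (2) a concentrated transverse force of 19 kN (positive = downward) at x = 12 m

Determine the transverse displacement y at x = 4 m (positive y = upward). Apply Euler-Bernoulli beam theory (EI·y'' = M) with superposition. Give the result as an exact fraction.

Load 1 — uniform load w=10 kN/m over full span:
  y_1 = -wx²(L-x)²/(24EI) = -10·4²·(16-4)²/(24·200000) = -3/625 m
Load 2 — point force P=19 kN at a=12 m (b=L-a=4):
  y_2 = -Pb²x²(3aL-(3a+b)x)/(6L³EI)  [x≤a] = -19·4²·4²·(3·12·16-(3·12+4)·4)/(6·16³·200000) = -247/600000 m
Superposition: y = Σ y_i = -3127/600000 m ≈ -0.005212 m

y(4) = -3127/600000 m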